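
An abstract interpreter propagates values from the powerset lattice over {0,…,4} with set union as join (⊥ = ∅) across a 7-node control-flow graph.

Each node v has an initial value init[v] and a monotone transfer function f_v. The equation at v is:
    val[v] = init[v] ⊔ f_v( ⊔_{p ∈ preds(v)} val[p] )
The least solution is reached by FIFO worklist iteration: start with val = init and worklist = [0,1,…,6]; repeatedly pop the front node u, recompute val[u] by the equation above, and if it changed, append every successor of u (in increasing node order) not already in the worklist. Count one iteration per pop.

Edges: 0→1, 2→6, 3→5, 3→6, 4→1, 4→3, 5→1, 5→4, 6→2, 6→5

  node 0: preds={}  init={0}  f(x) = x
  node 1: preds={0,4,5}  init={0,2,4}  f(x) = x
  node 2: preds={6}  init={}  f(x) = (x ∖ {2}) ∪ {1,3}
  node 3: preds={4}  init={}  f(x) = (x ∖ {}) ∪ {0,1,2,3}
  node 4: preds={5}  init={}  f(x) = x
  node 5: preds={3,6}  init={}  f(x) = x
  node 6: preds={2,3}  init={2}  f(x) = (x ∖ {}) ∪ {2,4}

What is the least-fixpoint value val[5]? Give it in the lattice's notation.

{0,1,2,3,4}

Iteration log — 19 steps:
  step 1. node 0  ⊔preds={}  new={0}  stable
  step 2. node 1  ⊔preds={0}  new={0,2,4}  stable
  step 3. node 2  ⊔preds={2}  new={1,3}  old={}  +wl: 
  step 4. node 3  ⊔preds={}  new={0,1,2,3}  old={}  +wl: 
  step 5. node 4  ⊔preds={}  new={}  stable
  step 6. node 5  ⊔preds={0,1,2,3}  new={0,1,2,3}  old={}  +wl: 1,4
  step 7. node 6  ⊔preds={0,1,2,3}  new={0,1,2,3,4}  old={2}  +wl: 2,5
  step 8. node 1  ⊔preds={0,1,2,3}  new={0,1,2,3,4}  old={0,2,4}  +wl: 
  step 9. node 4  ⊔preds={0,1,2,3}  new={0,1,2,3}  old={}  +wl: 1,3
  step 10. node 2  ⊔preds={0,1,2,3,4}  new={0,1,3,4}  old={1,3}  +wl: 6
  step 11. node 5  ⊔preds={0,1,2,3,4}  new={0,1,2,3,4}  old={0,1,2,3}  +wl: 4
  step 12. node 1  ⊔preds={0,1,2,3,4}  new={0,1,2,3,4}  stable
  step 13. node 3  ⊔preds={0,1,2,3}  new={0,1,2,3}  stable
  step 14. node 6  ⊔preds={0,1,2,3,4}  new={0,1,2,3,4}  stable
  step 15. node 4  ⊔preds={0,1,2,3,4}  new={0,1,2,3,4}  old={0,1,2,3}  +wl: 1,3
  step 16. node 1  ⊔preds={0,1,2,3,4}  new={0,1,2,3,4}  stable
  step 17. node 3  ⊔preds={0,1,2,3,4}  new={0,1,2,3,4}  old={0,1,2,3}  +wl: 5,6
  step 18. node 5  ⊔preds={0,1,2,3,4}  new={0,1,2,3,4}  stable
  step 19. node 6  ⊔preds={0,1,2,3,4}  new={0,1,2,3,4}  stable

Least fixpoint reached:
  node 0: {0}
  node 1: {0,1,2,3,4}
  node 2: {0,1,3,4}
  node 3: {0,1,2,3,4}
  node 4: {0,1,2,3,4}
  node 5: {0,1,2,3,4}
  node 6: {0,1,2,3,4}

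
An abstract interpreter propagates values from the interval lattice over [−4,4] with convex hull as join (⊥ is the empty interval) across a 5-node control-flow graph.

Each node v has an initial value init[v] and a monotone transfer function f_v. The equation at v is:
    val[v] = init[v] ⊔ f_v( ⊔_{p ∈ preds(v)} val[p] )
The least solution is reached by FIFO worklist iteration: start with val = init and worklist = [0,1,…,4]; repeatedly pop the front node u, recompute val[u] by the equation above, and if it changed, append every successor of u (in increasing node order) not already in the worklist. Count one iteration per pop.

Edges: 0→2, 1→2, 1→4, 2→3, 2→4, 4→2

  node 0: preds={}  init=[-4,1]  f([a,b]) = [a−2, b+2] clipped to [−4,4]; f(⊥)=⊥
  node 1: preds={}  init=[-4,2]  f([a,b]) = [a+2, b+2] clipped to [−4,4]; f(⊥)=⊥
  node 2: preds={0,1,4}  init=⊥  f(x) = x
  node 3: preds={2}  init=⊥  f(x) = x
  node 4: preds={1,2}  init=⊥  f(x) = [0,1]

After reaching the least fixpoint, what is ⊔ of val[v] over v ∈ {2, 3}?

[-4,2]

Iteration log — 6 steps:
  step 1. node 0  ⊔preds=⊥  new=[-4,1]  stable
  step 2. node 1  ⊔preds=⊥  new=[-4,2]  stable
  step 3. node 2  ⊔preds=[-4,2]  new=[-4,2]  old=⊥  +wl: 
  step 4. node 3  ⊔preds=[-4,2]  new=[-4,2]  old=⊥  +wl: 
  step 5. node 4  ⊔preds=[-4,2]  new=[0,1]  old=⊥  +wl: 2
  step 6. node 2  ⊔preds=[-4,2]  new=[-4,2]  stable

Least fixpoint reached:
  node 0: [-4,1]
  node 1: [-4,2]
  node 2: [-4,2]
  node 3: [-4,2]
  node 4: [0,1]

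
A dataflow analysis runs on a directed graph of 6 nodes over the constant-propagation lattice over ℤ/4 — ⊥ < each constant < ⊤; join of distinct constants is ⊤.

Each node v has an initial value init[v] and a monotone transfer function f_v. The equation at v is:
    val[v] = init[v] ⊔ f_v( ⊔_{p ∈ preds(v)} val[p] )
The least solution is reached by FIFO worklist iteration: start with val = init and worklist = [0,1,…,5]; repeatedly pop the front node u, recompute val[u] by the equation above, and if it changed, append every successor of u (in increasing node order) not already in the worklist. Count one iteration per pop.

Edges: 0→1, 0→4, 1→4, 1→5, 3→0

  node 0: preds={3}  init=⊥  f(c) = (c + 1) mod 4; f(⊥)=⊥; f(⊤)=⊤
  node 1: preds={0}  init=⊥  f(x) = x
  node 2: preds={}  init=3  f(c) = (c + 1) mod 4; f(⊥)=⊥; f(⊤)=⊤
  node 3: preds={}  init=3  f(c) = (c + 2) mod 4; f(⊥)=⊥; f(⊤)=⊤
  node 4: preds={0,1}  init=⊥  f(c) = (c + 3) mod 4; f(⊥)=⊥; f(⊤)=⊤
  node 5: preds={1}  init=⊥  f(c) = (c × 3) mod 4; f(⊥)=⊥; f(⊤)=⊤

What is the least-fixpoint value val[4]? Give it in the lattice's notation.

3

Trace (6 dequeues):
  [1] u=0 | in 3 | out 0 | prev ⊥ | push {}
  [2] u=1 | in 0 | out 0 | prev ⊥ | push {}
  [3] u=2 | in ⊥ | out 3 | ==
  [4] u=3 | in ⊥ | out 3 | ==
  [5] u=4 | in 0 | out 3 | prev ⊥ | push {}
  [6] u=5 | in 0 | out 0 | prev ⊥ | push {}

Converged values:
  [0] 0
  [1] 0
  [2] 3
  [3] 3
  [4] 3
  [5] 0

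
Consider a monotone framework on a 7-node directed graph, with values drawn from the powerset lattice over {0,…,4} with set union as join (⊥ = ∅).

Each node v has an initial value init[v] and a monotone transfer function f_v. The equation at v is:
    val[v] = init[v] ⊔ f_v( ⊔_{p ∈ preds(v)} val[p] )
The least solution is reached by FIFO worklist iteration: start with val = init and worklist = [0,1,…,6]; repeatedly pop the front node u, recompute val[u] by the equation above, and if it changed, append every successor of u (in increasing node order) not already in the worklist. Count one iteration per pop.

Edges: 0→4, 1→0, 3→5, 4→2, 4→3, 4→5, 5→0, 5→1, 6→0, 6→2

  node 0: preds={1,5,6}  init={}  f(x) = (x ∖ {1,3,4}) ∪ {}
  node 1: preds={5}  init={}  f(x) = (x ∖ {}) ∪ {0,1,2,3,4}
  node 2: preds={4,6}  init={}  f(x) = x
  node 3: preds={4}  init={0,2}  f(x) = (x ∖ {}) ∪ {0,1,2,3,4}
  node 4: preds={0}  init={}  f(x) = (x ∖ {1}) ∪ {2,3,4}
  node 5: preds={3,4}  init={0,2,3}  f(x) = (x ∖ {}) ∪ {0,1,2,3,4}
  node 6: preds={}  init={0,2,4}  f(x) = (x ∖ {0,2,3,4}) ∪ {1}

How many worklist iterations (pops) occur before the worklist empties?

11

Worklist (11 pops):
  #1 pop 0: in={0,2,3,4} → {0,2} (was {}); enqueue []
  #2 pop 1: in={0,2,3} → {0,1,2,3,4} (was {}); enqueue [0]
  #3 pop 2: in={0,2,4} → {0,2,4} (was {}); enqueue []
  #4 pop 3: in={} → {0,1,2,3,4} (was {0,2}); enqueue []
  #5 pop 4: in={0,2} → {0,2,3,4} (was {}); enqueue [2,3]
  #6 pop 5: in={0,1,2,3,4} → {0,1,2,3,4} (was {0,2,3}); enqueue [1]
  #7 pop 6: in={} → {0,1,2,4} (was {0,2,4}); enqueue []
  #8 pop 0: in={0,1,2,3,4} → {0,2} (no change)
  #9 pop 2: in={0,1,2,3,4} → {0,1,2,3,4} (was {0,2,4}); enqueue []
  #10 pop 3: in={0,2,3,4} → {0,1,2,3,4} (no change)
  #11 pop 1: in={0,1,2,3,4} → {0,1,2,3,4} (no change)

Fixpoint:
  val[0] = {0,2}
  val[1] = {0,1,2,3,4}
  val[2] = {0,1,2,3,4}
  val[3] = {0,1,2,3,4}
  val[4] = {0,2,3,4}
  val[5] = {0,1,2,3,4}
  val[6] = {0,1,2,4}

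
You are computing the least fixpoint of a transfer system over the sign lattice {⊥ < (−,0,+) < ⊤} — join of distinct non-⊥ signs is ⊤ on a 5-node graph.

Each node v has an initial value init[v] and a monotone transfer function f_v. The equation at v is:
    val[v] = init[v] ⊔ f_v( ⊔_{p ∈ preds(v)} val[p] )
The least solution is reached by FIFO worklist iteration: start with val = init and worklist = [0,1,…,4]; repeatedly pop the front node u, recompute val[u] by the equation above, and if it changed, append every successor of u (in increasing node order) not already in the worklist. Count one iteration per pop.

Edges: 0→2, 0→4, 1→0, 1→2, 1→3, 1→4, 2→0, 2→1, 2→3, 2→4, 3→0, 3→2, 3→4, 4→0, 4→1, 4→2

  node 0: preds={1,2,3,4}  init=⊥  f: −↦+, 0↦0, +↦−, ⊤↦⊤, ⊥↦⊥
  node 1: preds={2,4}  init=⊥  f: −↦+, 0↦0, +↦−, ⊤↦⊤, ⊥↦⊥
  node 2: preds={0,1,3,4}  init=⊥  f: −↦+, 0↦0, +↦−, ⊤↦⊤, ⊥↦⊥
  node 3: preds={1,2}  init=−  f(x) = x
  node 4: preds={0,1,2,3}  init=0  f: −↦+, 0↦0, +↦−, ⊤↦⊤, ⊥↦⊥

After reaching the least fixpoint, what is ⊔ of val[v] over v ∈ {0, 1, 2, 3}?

Iteration log — 11 steps:
  step 1. node 0  ⊔preds=⊤  new=⊤  old=⊥  +wl: 
  step 2. node 1  ⊔preds=0  new=0  old=⊥  +wl: 0
  step 3. node 2  ⊔preds=⊤  new=⊤  old=⊥  +wl: 1
  step 4. node 3  ⊔preds=⊤  new=⊤  old=−  +wl: 2
  step 5. node 4  ⊔preds=⊤  new=⊤  old=0  +wl: 
  step 6. node 0  ⊔preds=⊤  new=⊤  stable
  step 7. node 1  ⊔preds=⊤  new=⊤  old=0  +wl: 0,3,4
  step 8. node 2  ⊔preds=⊤  new=⊤  stable
  step 9. node 0  ⊔preds=⊤  new=⊤  stable
  step 10. node 3  ⊔preds=⊤  new=⊤  stable
  step 11. node 4  ⊔preds=⊤  new=⊤  stable

Least fixpoint reached:
  node 0: ⊤
  node 1: ⊤
  node 2: ⊤
  node 3: ⊤
  node 4: ⊤

⊤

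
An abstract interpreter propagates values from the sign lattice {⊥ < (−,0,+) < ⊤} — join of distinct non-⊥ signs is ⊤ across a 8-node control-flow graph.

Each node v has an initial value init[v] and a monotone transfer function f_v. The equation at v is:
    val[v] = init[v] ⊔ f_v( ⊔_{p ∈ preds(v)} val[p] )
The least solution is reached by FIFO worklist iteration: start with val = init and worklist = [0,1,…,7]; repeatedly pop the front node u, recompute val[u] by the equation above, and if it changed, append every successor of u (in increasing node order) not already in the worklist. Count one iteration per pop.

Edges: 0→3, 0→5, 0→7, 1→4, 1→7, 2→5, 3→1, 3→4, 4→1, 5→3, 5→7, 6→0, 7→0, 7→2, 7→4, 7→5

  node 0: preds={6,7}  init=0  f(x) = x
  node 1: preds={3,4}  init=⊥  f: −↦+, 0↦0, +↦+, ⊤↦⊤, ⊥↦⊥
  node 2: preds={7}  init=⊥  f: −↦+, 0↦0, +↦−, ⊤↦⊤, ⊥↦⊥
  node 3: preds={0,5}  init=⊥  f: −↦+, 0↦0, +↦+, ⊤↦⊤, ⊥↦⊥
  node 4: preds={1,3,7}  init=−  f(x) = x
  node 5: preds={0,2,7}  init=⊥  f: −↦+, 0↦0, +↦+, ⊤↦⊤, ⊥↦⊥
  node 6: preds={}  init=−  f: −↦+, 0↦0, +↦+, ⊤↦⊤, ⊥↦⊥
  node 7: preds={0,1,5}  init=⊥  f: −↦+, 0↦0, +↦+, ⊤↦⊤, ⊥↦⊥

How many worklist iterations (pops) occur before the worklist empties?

15

Worklist (15 pops):
  #1 pop 0: in=− → ⊤ (was 0); enqueue []
  #2 pop 1: in=− → + (was ⊥); enqueue []
  #3 pop 2: in=⊥ → ⊥ (no change)
  #4 pop 3: in=⊤ → ⊤ (was ⊥); enqueue [1]
  #5 pop 4: in=⊤ → ⊤ (was −); enqueue []
  #6 pop 5: in=⊤ → ⊤ (was ⊥); enqueue [3]
  #7 pop 6: in=⊥ → − (no change)
  #8 pop 7: in=⊤ → ⊤ (was ⊥); enqueue [0,2,4,5]
  #9 pop 1: in=⊤ → ⊤ (was +); enqueue [7]
  #10 pop 3: in=⊤ → ⊤ (no change)
  #11 pop 0: in=⊤ → ⊤ (no change)
  #12 pop 2: in=⊤ → ⊤ (was ⊥); enqueue []
  #13 pop 4: in=⊤ → ⊤ (no change)
  #14 pop 5: in=⊤ → ⊤ (no change)
  #15 pop 7: in=⊤ → ⊤ (no change)

Fixpoint:
  val[0] = ⊤
  val[1] = ⊤
  val[2] = ⊤
  val[3] = ⊤
  val[4] = ⊤
  val[5] = ⊤
  val[6] = −
  val[7] = ⊤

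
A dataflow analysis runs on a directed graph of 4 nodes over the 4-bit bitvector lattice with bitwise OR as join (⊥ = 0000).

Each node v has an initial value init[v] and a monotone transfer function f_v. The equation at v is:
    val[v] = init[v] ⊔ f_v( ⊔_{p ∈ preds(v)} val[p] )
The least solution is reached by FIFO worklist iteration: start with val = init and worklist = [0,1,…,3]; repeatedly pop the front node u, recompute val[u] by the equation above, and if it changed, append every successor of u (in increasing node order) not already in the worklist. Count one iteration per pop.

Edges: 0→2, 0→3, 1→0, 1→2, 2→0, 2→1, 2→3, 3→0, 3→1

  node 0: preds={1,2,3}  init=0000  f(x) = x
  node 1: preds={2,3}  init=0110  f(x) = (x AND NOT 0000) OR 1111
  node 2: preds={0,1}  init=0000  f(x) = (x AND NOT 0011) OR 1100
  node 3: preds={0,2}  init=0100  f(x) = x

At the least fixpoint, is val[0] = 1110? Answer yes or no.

Trace (10 dequeues):
  [1] u=0 | in 0110 | out 0110 | prev 0000 | push {}
  [2] u=1 | in 0100 | out 1111 | prev 0110 | push {0}
  [3] u=2 | in 1111 | out 1100 | prev 0000 | push {1}
  [4] u=3 | in 1110 | out 1110 | prev 0100 | push {}
  [5] u=0 | in 1111 | out 1111 | prev 0110 | push {2,3}
  [6] u=1 | in 1110 | out 1111 | ==
  [7] u=2 | in 1111 | out 1100 | ==
  [8] u=3 | in 1111 | out 1111 | prev 1110 | push {0,1}
  [9] u=0 | in 1111 | out 1111 | ==
  [10] u=1 | in 1111 | out 1111 | ==

Converged values:
  [0] 1111
  [1] 1111
  [2] 1100
  [3] 1111

no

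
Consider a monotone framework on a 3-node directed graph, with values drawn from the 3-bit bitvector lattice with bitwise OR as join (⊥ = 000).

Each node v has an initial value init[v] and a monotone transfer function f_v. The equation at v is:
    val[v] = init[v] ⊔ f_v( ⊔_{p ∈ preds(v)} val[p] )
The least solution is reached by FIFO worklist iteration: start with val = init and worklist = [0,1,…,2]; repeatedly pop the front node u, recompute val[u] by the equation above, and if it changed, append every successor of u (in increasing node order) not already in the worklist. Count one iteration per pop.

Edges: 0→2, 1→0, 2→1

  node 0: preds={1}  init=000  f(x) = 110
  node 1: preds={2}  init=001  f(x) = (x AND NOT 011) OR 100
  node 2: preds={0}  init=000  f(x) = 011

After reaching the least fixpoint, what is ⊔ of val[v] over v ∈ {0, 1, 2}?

111

Worklist (5 pops):
  #1 pop 0: in=001 → 110 (was 000); enqueue []
  #2 pop 1: in=000 → 101 (was 001); enqueue [0]
  #3 pop 2: in=110 → 011 (was 000); enqueue [1]
  #4 pop 0: in=101 → 110 (no change)
  #5 pop 1: in=011 → 101 (no change)

Fixpoint:
  val[0] = 110
  val[1] = 101
  val[2] = 011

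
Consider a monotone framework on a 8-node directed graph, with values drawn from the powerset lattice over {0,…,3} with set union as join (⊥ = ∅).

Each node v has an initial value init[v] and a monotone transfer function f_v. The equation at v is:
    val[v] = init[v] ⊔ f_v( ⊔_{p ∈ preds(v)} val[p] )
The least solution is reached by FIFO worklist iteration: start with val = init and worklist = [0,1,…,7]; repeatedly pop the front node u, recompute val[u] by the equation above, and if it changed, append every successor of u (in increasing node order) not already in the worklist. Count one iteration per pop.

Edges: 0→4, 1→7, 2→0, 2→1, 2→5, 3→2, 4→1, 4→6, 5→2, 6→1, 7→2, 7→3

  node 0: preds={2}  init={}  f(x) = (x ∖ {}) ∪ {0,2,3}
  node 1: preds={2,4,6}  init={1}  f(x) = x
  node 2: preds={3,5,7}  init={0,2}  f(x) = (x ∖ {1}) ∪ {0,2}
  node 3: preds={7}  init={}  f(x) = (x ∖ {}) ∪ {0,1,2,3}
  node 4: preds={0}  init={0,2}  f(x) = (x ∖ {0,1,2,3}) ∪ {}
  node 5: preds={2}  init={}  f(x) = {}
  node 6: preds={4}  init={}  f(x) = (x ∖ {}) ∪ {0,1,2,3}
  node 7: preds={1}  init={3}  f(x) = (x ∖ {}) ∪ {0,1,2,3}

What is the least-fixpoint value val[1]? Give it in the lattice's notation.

{0,1,2,3}

Iteration log — 13 steps:
  step 1. node 0  ⊔preds={0,2}  new={0,2,3}  old={}  +wl: 
  step 2. node 1  ⊔preds={0,2}  new={0,1,2}  old={1}  +wl: 
  step 3. node 2  ⊔preds={3}  new={0,2,3}  old={0,2}  +wl: 0,1
  step 4. node 3  ⊔preds={3}  new={0,1,2,3}  old={}  +wl: 2
  step 5. node 4  ⊔preds={0,2,3}  new={0,2}  stable
  step 6. node 5  ⊔preds={0,2,3}  new={}  stable
  step 7. node 6  ⊔preds={0,2}  new={0,1,2,3}  old={}  +wl: 
  step 8. node 7  ⊔preds={0,1,2}  new={0,1,2,3}  old={3}  +wl: 3
  step 9. node 0  ⊔preds={0,2,3}  new={0,2,3}  stable
  step 10. node 1  ⊔preds={0,1,2,3}  new={0,1,2,3}  old={0,1,2}  +wl: 7
  step 11. node 2  ⊔preds={0,1,2,3}  new={0,2,3}  stable
  step 12. node 3  ⊔preds={0,1,2,3}  new={0,1,2,3}  stable
  step 13. node 7  ⊔preds={0,1,2,3}  new={0,1,2,3}  stable

Least fixpoint reached:
  node 0: {0,2,3}
  node 1: {0,1,2,3}
  node 2: {0,2,3}
  node 3: {0,1,2,3}
  node 4: {0,2}
  node 5: {}
  node 6: {0,1,2,3}
  node 7: {0,1,2,3}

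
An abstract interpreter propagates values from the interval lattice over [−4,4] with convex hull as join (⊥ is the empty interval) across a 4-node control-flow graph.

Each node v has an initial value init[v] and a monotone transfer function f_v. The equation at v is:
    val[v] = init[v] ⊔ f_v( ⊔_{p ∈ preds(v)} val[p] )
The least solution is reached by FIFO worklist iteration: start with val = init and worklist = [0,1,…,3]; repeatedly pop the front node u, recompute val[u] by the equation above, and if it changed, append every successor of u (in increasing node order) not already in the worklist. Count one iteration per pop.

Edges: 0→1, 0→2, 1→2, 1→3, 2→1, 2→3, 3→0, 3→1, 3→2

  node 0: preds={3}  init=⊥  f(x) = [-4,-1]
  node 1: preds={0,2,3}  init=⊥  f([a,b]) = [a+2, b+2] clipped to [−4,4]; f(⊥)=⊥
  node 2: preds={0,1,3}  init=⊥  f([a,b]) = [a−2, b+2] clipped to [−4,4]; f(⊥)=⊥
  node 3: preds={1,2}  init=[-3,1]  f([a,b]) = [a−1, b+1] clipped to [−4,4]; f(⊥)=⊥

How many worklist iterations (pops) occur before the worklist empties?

Worklist (8 pops):
  #1 pop 0: in=[-3,1] → [-4,-1] (was ⊥); enqueue []
  #2 pop 1: in=[-4,1] → [-2,3] (was ⊥); enqueue []
  #3 pop 2: in=[-4,3] → [-4,4] (was ⊥); enqueue [1]
  #4 pop 3: in=[-4,4] → [-4,4] (was [-3,1]); enqueue [0,2]
  #5 pop 1: in=[-4,4] → [-2,4] (was [-2,3]); enqueue [3]
  #6 pop 0: in=[-4,4] → [-4,-1] (no change)
  #7 pop 2: in=[-4,4] → [-4,4] (no change)
  #8 pop 3: in=[-4,4] → [-4,4] (no change)

Fixpoint:
  val[0] = [-4,-1]
  val[1] = [-2,4]
  val[2] = [-4,4]
  val[3] = [-4,4]

8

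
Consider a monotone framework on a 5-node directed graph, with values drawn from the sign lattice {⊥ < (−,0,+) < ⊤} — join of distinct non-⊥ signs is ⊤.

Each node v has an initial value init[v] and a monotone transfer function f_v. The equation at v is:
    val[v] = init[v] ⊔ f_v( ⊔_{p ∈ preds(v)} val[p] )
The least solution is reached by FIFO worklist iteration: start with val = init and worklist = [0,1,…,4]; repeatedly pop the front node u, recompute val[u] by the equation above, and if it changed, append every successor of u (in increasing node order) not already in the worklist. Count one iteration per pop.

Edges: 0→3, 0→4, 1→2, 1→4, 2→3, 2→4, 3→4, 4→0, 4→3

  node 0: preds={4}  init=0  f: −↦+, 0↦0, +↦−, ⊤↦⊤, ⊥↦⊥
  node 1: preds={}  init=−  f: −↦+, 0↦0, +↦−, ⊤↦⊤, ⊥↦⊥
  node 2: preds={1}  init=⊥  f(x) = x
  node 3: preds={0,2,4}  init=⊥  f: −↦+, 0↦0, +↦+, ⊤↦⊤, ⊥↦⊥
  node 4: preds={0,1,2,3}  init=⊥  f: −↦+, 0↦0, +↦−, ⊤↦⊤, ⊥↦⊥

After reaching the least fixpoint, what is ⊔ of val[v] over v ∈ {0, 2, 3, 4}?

Worklist (8 pops):
  #1 pop 0: in=⊥ → 0 (no change)
  #2 pop 1: in=⊥ → − (no change)
  #3 pop 2: in=− → − (was ⊥); enqueue []
  #4 pop 3: in=⊤ → ⊤ (was ⊥); enqueue []
  #5 pop 4: in=⊤ → ⊤ (was ⊥); enqueue [0,3]
  #6 pop 0: in=⊤ → ⊤ (was 0); enqueue [4]
  #7 pop 3: in=⊤ → ⊤ (no change)
  #8 pop 4: in=⊤ → ⊤ (no change)

Fixpoint:
  val[0] = ⊤
  val[1] = −
  val[2] = −
  val[3] = ⊤
  val[4] = ⊤

⊤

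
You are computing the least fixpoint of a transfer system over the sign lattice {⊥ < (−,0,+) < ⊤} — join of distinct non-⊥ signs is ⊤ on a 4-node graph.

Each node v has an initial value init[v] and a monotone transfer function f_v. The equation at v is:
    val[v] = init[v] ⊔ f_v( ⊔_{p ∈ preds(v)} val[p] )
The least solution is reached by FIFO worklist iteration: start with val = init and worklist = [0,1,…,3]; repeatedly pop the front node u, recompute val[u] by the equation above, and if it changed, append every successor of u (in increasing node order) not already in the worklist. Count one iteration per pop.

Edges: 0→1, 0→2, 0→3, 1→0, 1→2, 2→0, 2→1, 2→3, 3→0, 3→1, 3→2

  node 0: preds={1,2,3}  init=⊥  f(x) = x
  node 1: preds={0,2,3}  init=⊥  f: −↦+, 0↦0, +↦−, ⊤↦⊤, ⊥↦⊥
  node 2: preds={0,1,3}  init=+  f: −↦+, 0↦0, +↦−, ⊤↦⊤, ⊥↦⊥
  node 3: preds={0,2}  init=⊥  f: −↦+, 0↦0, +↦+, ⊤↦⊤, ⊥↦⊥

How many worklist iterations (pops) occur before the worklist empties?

9

Iteration log — 9 steps:
  step 1. node 0  ⊔preds=+  new=+  old=⊥  +wl: 
  step 2. node 1  ⊔preds=+  new=−  old=⊥  +wl: 0
  step 3. node 2  ⊔preds=⊤  new=⊤  old=+  +wl: 1
  step 4. node 3  ⊔preds=⊤  new=⊤  old=⊥  +wl: 2
  step 5. node 0  ⊔preds=⊤  new=⊤  old=+  +wl: 3
  step 6. node 1  ⊔preds=⊤  new=⊤  old=−  +wl: 0
  step 7. node 2  ⊔preds=⊤  new=⊤  stable
  step 8. node 3  ⊔preds=⊤  new=⊤  stable
  step 9. node 0  ⊔preds=⊤  new=⊤  stable

Least fixpoint reached:
  node 0: ⊤
  node 1: ⊤
  node 2: ⊤
  node 3: ⊤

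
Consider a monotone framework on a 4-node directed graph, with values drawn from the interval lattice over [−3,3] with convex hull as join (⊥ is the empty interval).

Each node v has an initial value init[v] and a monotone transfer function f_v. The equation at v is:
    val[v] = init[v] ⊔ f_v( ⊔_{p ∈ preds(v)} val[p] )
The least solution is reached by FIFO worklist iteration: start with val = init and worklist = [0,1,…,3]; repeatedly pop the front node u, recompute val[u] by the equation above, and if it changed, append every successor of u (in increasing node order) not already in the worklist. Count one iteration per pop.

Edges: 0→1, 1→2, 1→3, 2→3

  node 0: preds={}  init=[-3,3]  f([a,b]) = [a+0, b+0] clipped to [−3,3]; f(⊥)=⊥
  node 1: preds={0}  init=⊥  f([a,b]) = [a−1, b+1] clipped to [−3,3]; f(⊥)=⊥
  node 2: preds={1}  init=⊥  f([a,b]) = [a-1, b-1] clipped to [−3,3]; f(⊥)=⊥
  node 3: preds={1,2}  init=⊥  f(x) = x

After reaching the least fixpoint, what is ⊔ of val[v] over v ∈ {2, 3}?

Trace (4 dequeues):
  [1] u=0 | in ⊥ | out [-3,3] | ==
  [2] u=1 | in [-3,3] | out [-3,3] | prev ⊥ | push {}
  [3] u=2 | in [-3,3] | out [-3,2] | prev ⊥ | push {}
  [4] u=3 | in [-3,3] | out [-3,3] | prev ⊥ | push {}

Converged values:
  [0] [-3,3]
  [1] [-3,3]
  [2] [-3,2]
  [3] [-3,3]

[-3,3]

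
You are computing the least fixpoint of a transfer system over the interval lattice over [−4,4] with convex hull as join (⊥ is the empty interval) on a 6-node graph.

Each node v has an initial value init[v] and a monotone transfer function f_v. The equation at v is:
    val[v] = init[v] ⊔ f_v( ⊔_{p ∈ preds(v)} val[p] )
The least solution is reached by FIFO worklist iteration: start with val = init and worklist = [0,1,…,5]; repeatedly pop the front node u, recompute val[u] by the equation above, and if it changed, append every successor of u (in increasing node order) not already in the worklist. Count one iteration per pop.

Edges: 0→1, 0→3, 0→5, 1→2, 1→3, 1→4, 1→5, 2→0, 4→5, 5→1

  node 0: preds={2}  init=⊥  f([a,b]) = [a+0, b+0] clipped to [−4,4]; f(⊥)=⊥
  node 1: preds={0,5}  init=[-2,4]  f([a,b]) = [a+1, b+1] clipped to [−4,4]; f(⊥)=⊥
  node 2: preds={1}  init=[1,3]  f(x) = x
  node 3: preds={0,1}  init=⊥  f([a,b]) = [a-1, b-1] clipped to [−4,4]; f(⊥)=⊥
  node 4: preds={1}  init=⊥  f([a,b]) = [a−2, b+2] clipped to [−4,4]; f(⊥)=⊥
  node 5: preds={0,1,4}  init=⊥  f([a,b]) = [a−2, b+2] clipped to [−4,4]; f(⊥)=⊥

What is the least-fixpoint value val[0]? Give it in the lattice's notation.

[-3,4]

Iteration log — 16 steps:
  step 1. node 0  ⊔preds=[1,3]  new=[1,3]  old=⊥  +wl: 
  step 2. node 1  ⊔preds=[1,3]  new=[-2,4]  stable
  step 3. node 2  ⊔preds=[-2,4]  new=[-2,4]  old=[1,3]  +wl: 0
  step 4. node 3  ⊔preds=[-2,4]  new=[-3,3]  old=⊥  +wl: 
  step 5. node 4  ⊔preds=[-2,4]  new=[-4,4]  old=⊥  +wl: 
  step 6. node 5  ⊔preds=[-4,4]  new=[-4,4]  old=⊥  +wl: 1
  step 7. node 0  ⊔preds=[-2,4]  new=[-2,4]  old=[1,3]  +wl: 3,5
  step 8. node 1  ⊔preds=[-4,4]  new=[-3,4]  old=[-2,4]  +wl: 2,4
  step 9. node 3  ⊔preds=[-3,4]  new=[-4,3]  old=[-3,3]  +wl: 
  step 10. node 5  ⊔preds=[-4,4]  new=[-4,4]  stable
  step 11. node 2  ⊔preds=[-3,4]  new=[-3,4]  old=[-2,4]  +wl: 0
  step 12. node 4  ⊔preds=[-3,4]  new=[-4,4]  stable
  step 13. node 0  ⊔preds=[-3,4]  new=[-3,4]  old=[-2,4]  +wl: 1,3,5
  step 14. node 1  ⊔preds=[-4,4]  new=[-3,4]  stable
  step 15. node 3  ⊔preds=[-3,4]  new=[-4,3]  stable
  step 16. node 5  ⊔preds=[-4,4]  new=[-4,4]  stable

Least fixpoint reached:
  node 0: [-3,4]
  node 1: [-3,4]
  node 2: [-3,4]
  node 3: [-4,3]
  node 4: [-4,4]
  node 5: [-4,4]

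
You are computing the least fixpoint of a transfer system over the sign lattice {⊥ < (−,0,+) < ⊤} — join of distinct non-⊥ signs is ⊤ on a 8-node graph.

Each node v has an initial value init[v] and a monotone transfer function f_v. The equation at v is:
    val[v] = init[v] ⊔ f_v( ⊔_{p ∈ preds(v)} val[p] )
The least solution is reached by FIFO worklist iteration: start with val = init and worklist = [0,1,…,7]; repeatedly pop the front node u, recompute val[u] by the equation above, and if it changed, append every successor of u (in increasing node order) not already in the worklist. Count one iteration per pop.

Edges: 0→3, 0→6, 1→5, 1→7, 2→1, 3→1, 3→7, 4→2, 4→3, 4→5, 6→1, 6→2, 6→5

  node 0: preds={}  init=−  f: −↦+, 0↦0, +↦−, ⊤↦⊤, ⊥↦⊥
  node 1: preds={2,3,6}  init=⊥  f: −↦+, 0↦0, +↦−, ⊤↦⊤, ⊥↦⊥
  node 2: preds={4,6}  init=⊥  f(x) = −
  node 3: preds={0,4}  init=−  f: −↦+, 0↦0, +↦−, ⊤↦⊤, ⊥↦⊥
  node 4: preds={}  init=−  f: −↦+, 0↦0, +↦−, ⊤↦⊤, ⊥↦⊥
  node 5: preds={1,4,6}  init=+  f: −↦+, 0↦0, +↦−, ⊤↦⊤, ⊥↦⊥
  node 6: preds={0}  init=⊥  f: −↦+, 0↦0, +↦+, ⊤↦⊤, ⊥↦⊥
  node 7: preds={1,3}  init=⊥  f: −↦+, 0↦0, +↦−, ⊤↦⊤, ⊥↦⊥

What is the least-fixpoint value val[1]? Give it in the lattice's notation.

⊤

Worklist (12 pops):
  #1 pop 0: in=⊥ → − (no change)
  #2 pop 1: in=− → + (was ⊥); enqueue []
  #3 pop 2: in=− → − (was ⊥); enqueue [1]
  #4 pop 3: in=− → ⊤ (was −); enqueue []
  #5 pop 4: in=⊥ → − (no change)
  #6 pop 5: in=⊤ → ⊤ (was +); enqueue []
  #7 pop 6: in=− → + (was ⊥); enqueue [2,5]
  #8 pop 7: in=⊤ → ⊤ (was ⊥); enqueue []
  #9 pop 1: in=⊤ → ⊤ (was +); enqueue [7]
  #10 pop 2: in=⊤ → − (no change)
  #11 pop 5: in=⊤ → ⊤ (no change)
  #12 pop 7: in=⊤ → ⊤ (no change)

Fixpoint:
  val[0] = −
  val[1] = ⊤
  val[2] = −
  val[3] = ⊤
  val[4] = −
  val[5] = ⊤
  val[6] = +
  val[7] = ⊤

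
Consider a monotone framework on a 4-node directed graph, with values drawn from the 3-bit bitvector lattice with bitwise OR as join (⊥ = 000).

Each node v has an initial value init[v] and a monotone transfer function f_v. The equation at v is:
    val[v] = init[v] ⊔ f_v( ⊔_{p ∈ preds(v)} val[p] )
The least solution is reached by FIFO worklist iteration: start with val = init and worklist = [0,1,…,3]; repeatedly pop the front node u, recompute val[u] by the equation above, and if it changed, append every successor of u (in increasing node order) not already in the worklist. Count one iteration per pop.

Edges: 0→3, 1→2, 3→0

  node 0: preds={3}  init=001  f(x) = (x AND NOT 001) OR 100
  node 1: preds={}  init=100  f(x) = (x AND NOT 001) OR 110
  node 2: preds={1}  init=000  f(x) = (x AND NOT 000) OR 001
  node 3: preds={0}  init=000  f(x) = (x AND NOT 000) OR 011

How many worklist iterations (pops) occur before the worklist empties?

Iteration log — 6 steps:
  step 1. node 0  ⊔preds=000  new=101  old=001  +wl: 
  step 2. node 1  ⊔preds=000  new=110  old=100  +wl: 
  step 3. node 2  ⊔preds=110  new=111  old=000  +wl: 
  step 4. node 3  ⊔preds=101  new=111  old=000  +wl: 0
  step 5. node 0  ⊔preds=111  new=111  old=101  +wl: 3
  step 6. node 3  ⊔preds=111  new=111  stable

Least fixpoint reached:
  node 0: 111
  node 1: 110
  node 2: 111
  node 3: 111

6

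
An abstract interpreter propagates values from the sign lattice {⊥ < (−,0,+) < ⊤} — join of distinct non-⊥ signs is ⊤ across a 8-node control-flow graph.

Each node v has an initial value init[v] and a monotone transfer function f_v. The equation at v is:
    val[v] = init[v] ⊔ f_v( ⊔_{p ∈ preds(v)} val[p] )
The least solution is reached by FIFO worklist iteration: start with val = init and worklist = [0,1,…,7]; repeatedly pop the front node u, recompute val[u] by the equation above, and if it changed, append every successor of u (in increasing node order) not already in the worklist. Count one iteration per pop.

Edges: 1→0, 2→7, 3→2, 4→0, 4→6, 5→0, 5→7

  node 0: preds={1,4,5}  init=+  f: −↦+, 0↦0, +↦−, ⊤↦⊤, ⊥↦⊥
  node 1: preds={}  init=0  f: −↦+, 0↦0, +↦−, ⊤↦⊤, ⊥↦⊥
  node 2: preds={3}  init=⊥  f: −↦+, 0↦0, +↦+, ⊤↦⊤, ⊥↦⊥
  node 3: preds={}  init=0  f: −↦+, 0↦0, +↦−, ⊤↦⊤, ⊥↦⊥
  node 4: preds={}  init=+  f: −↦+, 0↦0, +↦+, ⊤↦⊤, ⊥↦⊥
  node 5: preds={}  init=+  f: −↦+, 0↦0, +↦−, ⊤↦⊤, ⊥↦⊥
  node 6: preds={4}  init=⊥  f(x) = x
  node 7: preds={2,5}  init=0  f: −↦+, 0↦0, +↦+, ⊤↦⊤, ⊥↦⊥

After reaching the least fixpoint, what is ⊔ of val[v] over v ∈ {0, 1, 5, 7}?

Iteration log — 8 steps:
  step 1. node 0  ⊔preds=⊤  new=⊤  old=+  +wl: 
  step 2. node 1  ⊔preds=⊥  new=0  stable
  step 3. node 2  ⊔preds=0  new=0  old=⊥  +wl: 
  step 4. node 3  ⊔preds=⊥  new=0  stable
  step 5. node 4  ⊔preds=⊥  new=+  stable
  step 6. node 5  ⊔preds=⊥  new=+  stable
  step 7. node 6  ⊔preds=+  new=+  old=⊥  +wl: 
  step 8. node 7  ⊔preds=⊤  new=⊤  old=0  +wl: 

Least fixpoint reached:
  node 0: ⊤
  node 1: 0
  node 2: 0
  node 3: 0
  node 4: +
  node 5: +
  node 6: +
  node 7: ⊤

⊤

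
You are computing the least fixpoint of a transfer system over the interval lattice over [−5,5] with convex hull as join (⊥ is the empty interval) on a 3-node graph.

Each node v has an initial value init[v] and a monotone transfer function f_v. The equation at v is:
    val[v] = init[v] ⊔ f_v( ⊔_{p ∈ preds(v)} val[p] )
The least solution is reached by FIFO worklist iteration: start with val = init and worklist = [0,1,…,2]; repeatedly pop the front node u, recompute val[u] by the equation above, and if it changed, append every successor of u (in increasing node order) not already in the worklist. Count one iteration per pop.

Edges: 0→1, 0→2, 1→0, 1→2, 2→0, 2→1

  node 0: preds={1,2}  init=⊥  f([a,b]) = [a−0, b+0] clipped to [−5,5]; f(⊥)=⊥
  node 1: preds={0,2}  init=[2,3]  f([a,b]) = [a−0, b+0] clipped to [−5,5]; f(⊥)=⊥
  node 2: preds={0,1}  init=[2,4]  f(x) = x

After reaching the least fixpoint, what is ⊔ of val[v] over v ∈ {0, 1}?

[2,4]

Worklist (4 pops):
  #1 pop 0: in=[2,4] → [2,4] (was ⊥); enqueue []
  #2 pop 1: in=[2,4] → [2,4] (was [2,3]); enqueue [0]
  #3 pop 2: in=[2,4] → [2,4] (no change)
  #4 pop 0: in=[2,4] → [2,4] (no change)

Fixpoint:
  val[0] = [2,4]
  val[1] = [2,4]
  val[2] = [2,4]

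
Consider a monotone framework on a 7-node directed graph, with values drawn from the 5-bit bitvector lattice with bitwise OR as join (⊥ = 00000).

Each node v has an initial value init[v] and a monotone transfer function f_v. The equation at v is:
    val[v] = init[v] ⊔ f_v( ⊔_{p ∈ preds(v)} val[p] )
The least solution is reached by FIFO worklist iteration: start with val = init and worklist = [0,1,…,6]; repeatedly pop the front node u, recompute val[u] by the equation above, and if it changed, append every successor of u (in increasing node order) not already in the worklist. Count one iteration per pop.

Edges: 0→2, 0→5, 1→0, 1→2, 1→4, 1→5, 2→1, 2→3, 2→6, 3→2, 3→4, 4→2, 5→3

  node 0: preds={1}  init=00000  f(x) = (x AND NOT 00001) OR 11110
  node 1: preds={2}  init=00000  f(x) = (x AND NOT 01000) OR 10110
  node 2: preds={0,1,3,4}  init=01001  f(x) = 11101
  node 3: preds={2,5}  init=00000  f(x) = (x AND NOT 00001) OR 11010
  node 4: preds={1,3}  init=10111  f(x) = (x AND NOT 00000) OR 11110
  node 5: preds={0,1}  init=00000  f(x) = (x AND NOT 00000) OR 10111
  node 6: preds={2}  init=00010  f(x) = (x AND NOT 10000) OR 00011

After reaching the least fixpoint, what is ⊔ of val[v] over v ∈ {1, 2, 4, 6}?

Trace (11 dequeues):
  [1] u=0 | in 00000 | out 11110 | prev 00000 | push {}
  [2] u=1 | in 01001 | out 10111 | prev 00000 | push {0}
  [3] u=2 | in 11111 | out 11101 | prev 01001 | push {1}
  [4] u=3 | in 11101 | out 11110 | prev 00000 | push {2}
  [5] u=4 | in 11111 | out 11111 | prev 10111 | push {}
  [6] u=5 | in 11111 | out 11111 | prev 00000 | push {3}
  [7] u=6 | in 11101 | out 01111 | prev 00010 | push {}
  [8] u=0 | in 10111 | out 11110 | ==
  [9] u=1 | in 11101 | out 10111 | ==
  [10] u=2 | in 11111 | out 11101 | ==
  [11] u=3 | in 11111 | out 11110 | ==

Converged values:
  [0] 11110
  [1] 10111
  [2] 11101
  [3] 11110
  [4] 11111
  [5] 11111
  [6] 01111

11111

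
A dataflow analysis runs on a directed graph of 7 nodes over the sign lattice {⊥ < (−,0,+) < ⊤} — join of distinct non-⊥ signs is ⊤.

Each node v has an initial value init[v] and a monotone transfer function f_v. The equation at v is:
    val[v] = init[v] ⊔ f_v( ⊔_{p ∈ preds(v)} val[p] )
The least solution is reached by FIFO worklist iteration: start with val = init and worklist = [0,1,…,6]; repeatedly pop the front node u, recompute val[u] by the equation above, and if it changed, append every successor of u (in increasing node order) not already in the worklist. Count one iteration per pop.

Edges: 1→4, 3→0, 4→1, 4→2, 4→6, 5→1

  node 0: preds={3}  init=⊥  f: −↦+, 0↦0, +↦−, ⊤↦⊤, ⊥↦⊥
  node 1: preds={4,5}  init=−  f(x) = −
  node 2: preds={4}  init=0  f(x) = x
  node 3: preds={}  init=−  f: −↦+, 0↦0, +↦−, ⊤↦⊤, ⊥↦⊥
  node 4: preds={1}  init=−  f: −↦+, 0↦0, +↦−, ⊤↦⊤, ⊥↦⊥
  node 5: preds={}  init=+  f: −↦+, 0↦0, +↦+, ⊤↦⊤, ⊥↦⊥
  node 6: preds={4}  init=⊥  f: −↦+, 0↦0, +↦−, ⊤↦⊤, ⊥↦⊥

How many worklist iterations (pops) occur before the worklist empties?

9

Worklist (9 pops):
  #1 pop 0: in=− → + (was ⊥); enqueue []
  #2 pop 1: in=⊤ → − (no change)
  #3 pop 2: in=− → ⊤ (was 0); enqueue []
  #4 pop 3: in=⊥ → − (no change)
  #5 pop 4: in=− → ⊤ (was −); enqueue [1,2]
  #6 pop 5: in=⊥ → + (no change)
  #7 pop 6: in=⊤ → ⊤ (was ⊥); enqueue []
  #8 pop 1: in=⊤ → − (no change)
  #9 pop 2: in=⊤ → ⊤ (no change)

Fixpoint:
  val[0] = +
  val[1] = −
  val[2] = ⊤
  val[3] = −
  val[4] = ⊤
  val[5] = +
  val[6] = ⊤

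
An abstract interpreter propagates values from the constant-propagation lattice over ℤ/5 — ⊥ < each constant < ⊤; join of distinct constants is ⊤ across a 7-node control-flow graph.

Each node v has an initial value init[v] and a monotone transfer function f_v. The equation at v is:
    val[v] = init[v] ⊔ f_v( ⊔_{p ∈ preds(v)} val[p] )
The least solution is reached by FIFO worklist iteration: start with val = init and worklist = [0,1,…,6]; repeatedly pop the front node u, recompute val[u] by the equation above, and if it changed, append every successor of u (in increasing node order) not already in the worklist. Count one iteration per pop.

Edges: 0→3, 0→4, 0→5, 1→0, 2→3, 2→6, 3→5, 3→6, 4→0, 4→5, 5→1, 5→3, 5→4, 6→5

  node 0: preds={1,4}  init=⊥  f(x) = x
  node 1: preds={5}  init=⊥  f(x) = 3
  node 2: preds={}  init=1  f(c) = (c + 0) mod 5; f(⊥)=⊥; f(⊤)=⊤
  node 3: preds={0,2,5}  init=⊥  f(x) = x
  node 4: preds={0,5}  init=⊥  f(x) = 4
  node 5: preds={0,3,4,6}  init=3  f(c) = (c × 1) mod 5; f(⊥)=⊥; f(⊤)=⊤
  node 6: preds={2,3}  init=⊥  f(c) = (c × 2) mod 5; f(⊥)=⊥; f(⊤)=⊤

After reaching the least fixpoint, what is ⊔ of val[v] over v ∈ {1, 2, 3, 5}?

⊤

Trace (12 dequeues):
  [1] u=0 | in ⊥ | out ⊥ | ==
  [2] u=1 | in 3 | out 3 | prev ⊥ | push {0}
  [3] u=2 | in ⊥ | out 1 | ==
  [4] u=3 | in ⊤ | out ⊤ | prev ⊥ | push {}
  [5] u=4 | in 3 | out 4 | prev ⊥ | push {}
  [6] u=5 | in ⊤ | out ⊤ | prev 3 | push {1,3,4}
  [7] u=6 | in ⊤ | out ⊤ | prev ⊥ | push {5}
  [8] u=0 | in ⊤ | out ⊤ | prev ⊥ | push {}
  [9] u=1 | in ⊤ | out 3 | ==
  [10] u=3 | in ⊤ | out ⊤ | ==
  [11] u=4 | in ⊤ | out 4 | ==
  [12] u=5 | in ⊤ | out ⊤ | ==

Converged values:
  [0] ⊤
  [1] 3
  [2] 1
  [3] ⊤
  [4] 4
  [5] ⊤
  [6] ⊤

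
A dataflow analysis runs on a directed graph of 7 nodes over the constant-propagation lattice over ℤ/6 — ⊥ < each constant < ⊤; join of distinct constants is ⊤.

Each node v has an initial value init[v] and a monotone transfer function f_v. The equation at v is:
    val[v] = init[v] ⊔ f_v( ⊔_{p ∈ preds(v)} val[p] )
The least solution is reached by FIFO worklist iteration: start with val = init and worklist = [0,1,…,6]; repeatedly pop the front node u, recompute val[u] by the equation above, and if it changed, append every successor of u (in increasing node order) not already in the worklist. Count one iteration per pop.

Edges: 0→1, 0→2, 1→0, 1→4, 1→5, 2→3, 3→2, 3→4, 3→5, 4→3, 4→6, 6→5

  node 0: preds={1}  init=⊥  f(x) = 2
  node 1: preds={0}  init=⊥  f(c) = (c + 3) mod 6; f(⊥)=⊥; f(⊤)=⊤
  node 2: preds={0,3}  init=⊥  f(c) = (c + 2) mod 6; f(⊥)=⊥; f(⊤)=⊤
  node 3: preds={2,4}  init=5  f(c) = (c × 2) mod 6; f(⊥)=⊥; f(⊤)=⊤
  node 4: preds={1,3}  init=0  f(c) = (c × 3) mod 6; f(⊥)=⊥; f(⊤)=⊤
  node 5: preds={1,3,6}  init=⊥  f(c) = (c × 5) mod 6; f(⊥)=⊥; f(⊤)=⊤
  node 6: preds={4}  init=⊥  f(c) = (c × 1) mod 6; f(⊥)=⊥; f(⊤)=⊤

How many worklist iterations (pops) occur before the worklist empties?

Trace (11 dequeues):
  [1] u=0 | in ⊥ | out 2 | prev ⊥ | push {}
  [2] u=1 | in 2 | out 5 | prev ⊥ | push {0}
  [3] u=2 | in ⊤ | out ⊤ | prev ⊥ | push {}
  [4] u=3 | in ⊤ | out ⊤ | prev 5 | push {2}
  [5] u=4 | in ⊤ | out ⊤ | prev 0 | push {3}
  [6] u=5 | in ⊤ | out ⊤ | prev ⊥ | push {}
  [7] u=6 | in ⊤ | out ⊤ | prev ⊥ | push {5}
  [8] u=0 | in 5 | out 2 | ==
  [9] u=2 | in ⊤ | out ⊤ | ==
  [10] u=3 | in ⊤ | out ⊤ | ==
  [11] u=5 | in ⊤ | out ⊤ | ==

Converged values:
  [0] 2
  [1] 5
  [2] ⊤
  [3] ⊤
  [4] ⊤
  [5] ⊤
  [6] ⊤

11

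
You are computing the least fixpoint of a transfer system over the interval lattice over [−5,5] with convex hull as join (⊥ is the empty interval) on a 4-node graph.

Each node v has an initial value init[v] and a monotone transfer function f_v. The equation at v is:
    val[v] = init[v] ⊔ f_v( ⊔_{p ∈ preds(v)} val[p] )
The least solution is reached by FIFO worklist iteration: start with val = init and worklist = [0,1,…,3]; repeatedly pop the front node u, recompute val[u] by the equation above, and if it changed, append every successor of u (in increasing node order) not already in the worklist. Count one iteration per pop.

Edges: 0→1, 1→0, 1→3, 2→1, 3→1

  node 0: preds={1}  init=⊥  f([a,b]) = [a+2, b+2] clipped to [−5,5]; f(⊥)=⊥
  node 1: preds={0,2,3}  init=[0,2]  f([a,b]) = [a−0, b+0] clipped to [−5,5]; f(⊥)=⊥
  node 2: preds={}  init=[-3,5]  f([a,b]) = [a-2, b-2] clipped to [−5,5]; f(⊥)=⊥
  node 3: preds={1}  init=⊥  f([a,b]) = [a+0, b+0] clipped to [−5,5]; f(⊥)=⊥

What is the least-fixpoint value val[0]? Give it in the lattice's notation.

[-1,5]

Worklist (6 pops):
  #1 pop 0: in=[0,2] → [2,4] (was ⊥); enqueue []
  #2 pop 1: in=[-3,5] → [-3,5] (was [0,2]); enqueue [0]
  #3 pop 2: in=⊥ → [-3,5] (no change)
  #4 pop 3: in=[-3,5] → [-3,5] (was ⊥); enqueue [1]
  #5 pop 0: in=[-3,5] → [-1,5] (was [2,4]); enqueue []
  #6 pop 1: in=[-3,5] → [-3,5] (no change)

Fixpoint:
  val[0] = [-1,5]
  val[1] = [-3,5]
  val[2] = [-3,5]
  val[3] = [-3,5]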